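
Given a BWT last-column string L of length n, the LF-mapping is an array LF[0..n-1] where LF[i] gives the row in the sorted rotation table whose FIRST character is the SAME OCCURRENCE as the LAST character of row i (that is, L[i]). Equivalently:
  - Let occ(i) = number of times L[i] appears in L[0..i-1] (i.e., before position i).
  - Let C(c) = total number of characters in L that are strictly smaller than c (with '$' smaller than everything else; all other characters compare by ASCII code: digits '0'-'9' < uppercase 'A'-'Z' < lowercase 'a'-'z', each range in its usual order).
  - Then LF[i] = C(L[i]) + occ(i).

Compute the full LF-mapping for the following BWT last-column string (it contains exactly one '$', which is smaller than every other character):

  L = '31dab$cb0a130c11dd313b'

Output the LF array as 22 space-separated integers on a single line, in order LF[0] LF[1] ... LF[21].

Answer: 8 3 19 12 14 0 17 15 1 13 4 9 2 18 5 6 20 21 10 7 11 16

Derivation:
Char counts: '$':1, '0':2, '1':5, '3':4, 'a':2, 'b':3, 'c':2, 'd':3
C (first-col start): C('$')=0, C('0')=1, C('1')=3, C('3')=8, C('a')=12, C('b')=14, C('c')=17, C('d')=19
L[0]='3': occ=0, LF[0]=C('3')+0=8+0=8
L[1]='1': occ=0, LF[1]=C('1')+0=3+0=3
L[2]='d': occ=0, LF[2]=C('d')+0=19+0=19
L[3]='a': occ=0, LF[3]=C('a')+0=12+0=12
L[4]='b': occ=0, LF[4]=C('b')+0=14+0=14
L[5]='$': occ=0, LF[5]=C('$')+0=0+0=0
L[6]='c': occ=0, LF[6]=C('c')+0=17+0=17
L[7]='b': occ=1, LF[7]=C('b')+1=14+1=15
L[8]='0': occ=0, LF[8]=C('0')+0=1+0=1
L[9]='a': occ=1, LF[9]=C('a')+1=12+1=13
L[10]='1': occ=1, LF[10]=C('1')+1=3+1=4
L[11]='3': occ=1, LF[11]=C('3')+1=8+1=9
L[12]='0': occ=1, LF[12]=C('0')+1=1+1=2
L[13]='c': occ=1, LF[13]=C('c')+1=17+1=18
L[14]='1': occ=2, LF[14]=C('1')+2=3+2=5
L[15]='1': occ=3, LF[15]=C('1')+3=3+3=6
L[16]='d': occ=1, LF[16]=C('d')+1=19+1=20
L[17]='d': occ=2, LF[17]=C('d')+2=19+2=21
L[18]='3': occ=2, LF[18]=C('3')+2=8+2=10
L[19]='1': occ=4, LF[19]=C('1')+4=3+4=7
L[20]='3': occ=3, LF[20]=C('3')+3=8+3=11
L[21]='b': occ=2, LF[21]=C('b')+2=14+2=16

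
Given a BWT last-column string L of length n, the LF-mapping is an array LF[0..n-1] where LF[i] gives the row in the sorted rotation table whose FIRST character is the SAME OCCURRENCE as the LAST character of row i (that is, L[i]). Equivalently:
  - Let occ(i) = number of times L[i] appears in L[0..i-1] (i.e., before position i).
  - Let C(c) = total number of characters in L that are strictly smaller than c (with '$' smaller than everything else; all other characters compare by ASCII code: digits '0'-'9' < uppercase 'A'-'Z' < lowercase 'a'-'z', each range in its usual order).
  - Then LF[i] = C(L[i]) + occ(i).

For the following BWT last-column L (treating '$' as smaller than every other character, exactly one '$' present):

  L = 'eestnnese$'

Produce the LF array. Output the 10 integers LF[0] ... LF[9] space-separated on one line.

Answer: 1 2 7 9 5 6 3 8 4 0

Derivation:
Char counts: '$':1, 'e':4, 'n':2, 's':2, 't':1
C (first-col start): C('$')=0, C('e')=1, C('n')=5, C('s')=7, C('t')=9
L[0]='e': occ=0, LF[0]=C('e')+0=1+0=1
L[1]='e': occ=1, LF[1]=C('e')+1=1+1=2
L[2]='s': occ=0, LF[2]=C('s')+0=7+0=7
L[3]='t': occ=0, LF[3]=C('t')+0=9+0=9
L[4]='n': occ=0, LF[4]=C('n')+0=5+0=5
L[5]='n': occ=1, LF[5]=C('n')+1=5+1=6
L[6]='e': occ=2, LF[6]=C('e')+2=1+2=3
L[7]='s': occ=1, LF[7]=C('s')+1=7+1=8
L[8]='e': occ=3, LF[8]=C('e')+3=1+3=4
L[9]='$': occ=0, LF[9]=C('$')+0=0+0=0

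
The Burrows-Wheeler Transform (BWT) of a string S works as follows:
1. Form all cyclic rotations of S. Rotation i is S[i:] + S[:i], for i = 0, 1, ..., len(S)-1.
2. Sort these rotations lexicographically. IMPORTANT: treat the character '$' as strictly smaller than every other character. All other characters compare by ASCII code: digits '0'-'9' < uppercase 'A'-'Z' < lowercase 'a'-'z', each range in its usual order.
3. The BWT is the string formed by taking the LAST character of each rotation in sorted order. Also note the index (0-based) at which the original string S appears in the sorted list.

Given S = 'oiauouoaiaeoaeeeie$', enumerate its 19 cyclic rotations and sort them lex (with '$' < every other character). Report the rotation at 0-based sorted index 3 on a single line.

All 19 rotations (rotation i = S[i:]+S[:i]):
  rot[0] = oiauouoaiaeoaeeeie$
  rot[1] = iauouoaiaeoaeeeie$o
  rot[2] = auouoaiaeoaeeeie$oi
  rot[3] = uouoaiaeoaeeeie$oia
  rot[4] = ouoaiaeoaeeeie$oiau
  rot[5] = uoaiaeoaeeeie$oiauo
  rot[6] = oaiaeoaeeeie$oiauou
  rot[7] = aiaeoaeeeie$oiauouo
  rot[8] = iaeoaeeeie$oiauouoa
  rot[9] = aeoaeeeie$oiauouoai
  rot[10] = eoaeeeie$oiauouoaia
  rot[11] = oaeeeie$oiauouoaiae
  rot[12] = aeeeie$oiauouoaiaeo
  rot[13] = eeeie$oiauouoaiaeoa
  rot[14] = eeie$oiauouoaiaeoae
  rot[15] = eie$oiauouoaiaeoaee
  rot[16] = ie$oiauouoaiaeoaeee
  rot[17] = e$oiauouoaiaeoaeeei
  rot[18] = $oiauouoaiaeoaeeeie
Sorted (with $ < everything):
  sorted[0] = $oiauouoaiaeoaeeeie
  sorted[1] = aeeeie$oiauouoaiaeo
  sorted[2] = aeoaeeeie$oiauouoai
  sorted[3] = aiaeoaeeeie$oiauouo
  sorted[4] = auouoaiaeoaeeeie$oi
  sorted[5] = e$oiauouoaiaeoaeeei
  sorted[6] = eeeie$oiauouoaiaeoa
  sorted[7] = eeie$oiauouoaiaeoae
  sorted[8] = eie$oiauouoaiaeoaee
  sorted[9] = eoaeeeie$oiauouoaia
  sorted[10] = iaeoaeeeie$oiauouoa
  sorted[11] = iauouoaiaeoaeeeie$o
  sorted[12] = ie$oiauouoaiaeoaeee
  sorted[13] = oaeeeie$oiauouoaiae
  sorted[14] = oaiaeoaeeeie$oiauou
  sorted[15] = oiauouoaiaeoaeeeie$
  sorted[16] = ouoaiaeoaeeeie$oiau
  sorted[17] = uoaiaeoaeeeie$oiauo
  sorted[18] = uouoaiaeoaeeeie$oia
sorted[3] = aiaeoaeeeie$oiauouo

Answer: aiaeoaeeeie$oiauouo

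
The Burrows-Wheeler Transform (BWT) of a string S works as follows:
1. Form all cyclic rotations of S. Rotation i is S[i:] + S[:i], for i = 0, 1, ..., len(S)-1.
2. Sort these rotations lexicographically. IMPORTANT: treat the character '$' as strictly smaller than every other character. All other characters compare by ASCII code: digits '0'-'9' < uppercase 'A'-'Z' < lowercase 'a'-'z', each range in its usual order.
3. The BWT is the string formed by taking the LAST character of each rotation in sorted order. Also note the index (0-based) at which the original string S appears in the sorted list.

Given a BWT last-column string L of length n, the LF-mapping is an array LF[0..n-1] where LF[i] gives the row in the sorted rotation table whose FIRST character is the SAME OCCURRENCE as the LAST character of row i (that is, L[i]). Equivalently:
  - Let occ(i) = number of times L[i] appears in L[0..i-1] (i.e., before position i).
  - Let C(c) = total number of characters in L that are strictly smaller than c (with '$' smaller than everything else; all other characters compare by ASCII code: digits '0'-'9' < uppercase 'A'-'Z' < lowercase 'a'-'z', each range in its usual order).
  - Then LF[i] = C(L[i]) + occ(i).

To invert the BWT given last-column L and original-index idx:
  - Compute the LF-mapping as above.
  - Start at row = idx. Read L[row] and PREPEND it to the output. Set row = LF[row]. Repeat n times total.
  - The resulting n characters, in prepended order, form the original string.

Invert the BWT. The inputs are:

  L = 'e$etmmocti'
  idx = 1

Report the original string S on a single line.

LF mapping: 2 0 3 8 5 6 7 1 9 4
Walk LF starting at row 1, prepending L[row]:
  step 1: row=1, L[1]='$', prepend. Next row=LF[1]=0
  step 2: row=0, L[0]='e', prepend. Next row=LF[0]=2
  step 3: row=2, L[2]='e', prepend. Next row=LF[2]=3
  step 4: row=3, L[3]='t', prepend. Next row=LF[3]=8
  step 5: row=8, L[8]='t', prepend. Next row=LF[8]=9
  step 6: row=9, L[9]='i', prepend. Next row=LF[9]=4
  step 7: row=4, L[4]='m', prepend. Next row=LF[4]=5
  step 8: row=5, L[5]='m', prepend. Next row=LF[5]=6
  step 9: row=6, L[6]='o', prepend. Next row=LF[6]=7
  step 10: row=7, L[7]='c', prepend. Next row=LF[7]=1
Reversed output: committee$

Answer: committee$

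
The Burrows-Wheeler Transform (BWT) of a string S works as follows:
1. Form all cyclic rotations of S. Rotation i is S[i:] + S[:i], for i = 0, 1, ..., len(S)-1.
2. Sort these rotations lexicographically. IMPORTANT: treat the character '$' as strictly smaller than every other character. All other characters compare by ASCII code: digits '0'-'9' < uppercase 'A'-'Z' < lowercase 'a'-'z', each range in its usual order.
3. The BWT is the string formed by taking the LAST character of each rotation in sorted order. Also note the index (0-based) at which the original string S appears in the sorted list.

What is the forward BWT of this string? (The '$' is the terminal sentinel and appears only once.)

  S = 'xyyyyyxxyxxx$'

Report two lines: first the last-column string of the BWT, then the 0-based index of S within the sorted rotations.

Answer: xxxyyx$xyyyyx
6

Derivation:
All 13 rotations (rotation i = S[i:]+S[:i]):
  rot[0] = xyyyyyxxyxxx$
  rot[1] = yyyyyxxyxxx$x
  rot[2] = yyyyxxyxxx$xy
  rot[3] = yyyxxyxxx$xyy
  rot[4] = yyxxyxxx$xyyy
  rot[5] = yxxyxxx$xyyyy
  rot[6] = xxyxxx$xyyyyy
  rot[7] = xyxxx$xyyyyyx
  rot[8] = yxxx$xyyyyyxx
  rot[9] = xxx$xyyyyyxxy
  rot[10] = xx$xyyyyyxxyx
  rot[11] = x$xyyyyyxxyxx
  rot[12] = $xyyyyyxxyxxx
Sorted (with $ < everything):
  sorted[0] = $xyyyyyxxyxxx  (last char: 'x')
  sorted[1] = x$xyyyyyxxyxx  (last char: 'x')
  sorted[2] = xx$xyyyyyxxyx  (last char: 'x')
  sorted[3] = xxx$xyyyyyxxy  (last char: 'y')
  sorted[4] = xxyxxx$xyyyyy  (last char: 'y')
  sorted[5] = xyxxx$xyyyyyx  (last char: 'x')
  sorted[6] = xyyyyyxxyxxx$  (last char: '$')
  sorted[7] = yxxx$xyyyyyxx  (last char: 'x')
  sorted[8] = yxxyxxx$xyyyy  (last char: 'y')
  sorted[9] = yyxxyxxx$xyyy  (last char: 'y')
  sorted[10] = yyyxxyxxx$xyy  (last char: 'y')
  sorted[11] = yyyyxxyxxx$xy  (last char: 'y')
  sorted[12] = yyyyyxxyxxx$x  (last char: 'x')
Last column: xxxyyx$xyyyyx
Original string S is at sorted index 6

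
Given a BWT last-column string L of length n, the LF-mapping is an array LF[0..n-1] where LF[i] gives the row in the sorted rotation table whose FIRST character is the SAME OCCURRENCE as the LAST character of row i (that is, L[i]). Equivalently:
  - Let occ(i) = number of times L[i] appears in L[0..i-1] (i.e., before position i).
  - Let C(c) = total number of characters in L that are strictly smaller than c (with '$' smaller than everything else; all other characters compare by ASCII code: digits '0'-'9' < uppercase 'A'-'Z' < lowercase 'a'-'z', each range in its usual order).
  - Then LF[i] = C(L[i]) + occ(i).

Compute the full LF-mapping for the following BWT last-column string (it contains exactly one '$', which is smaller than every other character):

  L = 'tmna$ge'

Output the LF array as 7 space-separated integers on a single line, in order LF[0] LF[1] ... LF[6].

Char counts: '$':1, 'a':1, 'e':1, 'g':1, 'm':1, 'n':1, 't':1
C (first-col start): C('$')=0, C('a')=1, C('e')=2, C('g')=3, C('m')=4, C('n')=5, C('t')=6
L[0]='t': occ=0, LF[0]=C('t')+0=6+0=6
L[1]='m': occ=0, LF[1]=C('m')+0=4+0=4
L[2]='n': occ=0, LF[2]=C('n')+0=5+0=5
L[3]='a': occ=0, LF[3]=C('a')+0=1+0=1
L[4]='$': occ=0, LF[4]=C('$')+0=0+0=0
L[5]='g': occ=0, LF[5]=C('g')+0=3+0=3
L[6]='e': occ=0, LF[6]=C('e')+0=2+0=2

Answer: 6 4 5 1 0 3 2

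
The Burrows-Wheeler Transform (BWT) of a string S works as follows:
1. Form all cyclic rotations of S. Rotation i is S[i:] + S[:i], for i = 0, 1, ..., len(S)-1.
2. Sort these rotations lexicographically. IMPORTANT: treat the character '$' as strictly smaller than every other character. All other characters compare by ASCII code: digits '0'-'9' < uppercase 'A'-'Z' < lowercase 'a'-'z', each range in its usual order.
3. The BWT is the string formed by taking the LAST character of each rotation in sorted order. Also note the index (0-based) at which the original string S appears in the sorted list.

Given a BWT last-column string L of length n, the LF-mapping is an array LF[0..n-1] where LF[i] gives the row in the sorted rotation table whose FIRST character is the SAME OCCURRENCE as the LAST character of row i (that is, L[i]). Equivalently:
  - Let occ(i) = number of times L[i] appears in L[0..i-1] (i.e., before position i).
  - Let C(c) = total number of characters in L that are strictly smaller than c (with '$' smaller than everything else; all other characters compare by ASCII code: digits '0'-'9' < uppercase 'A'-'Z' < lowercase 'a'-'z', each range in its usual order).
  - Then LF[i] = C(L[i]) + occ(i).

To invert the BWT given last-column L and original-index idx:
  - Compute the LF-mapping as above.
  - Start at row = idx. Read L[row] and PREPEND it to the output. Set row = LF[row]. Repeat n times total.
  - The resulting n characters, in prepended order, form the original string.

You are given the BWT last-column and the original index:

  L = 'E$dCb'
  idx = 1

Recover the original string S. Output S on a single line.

Answer: CbdE$

Derivation:
LF mapping: 2 0 4 1 3
Walk LF starting at row 1, prepending L[row]:
  step 1: row=1, L[1]='$', prepend. Next row=LF[1]=0
  step 2: row=0, L[0]='E', prepend. Next row=LF[0]=2
  step 3: row=2, L[2]='d', prepend. Next row=LF[2]=4
  step 4: row=4, L[4]='b', prepend. Next row=LF[4]=3
  step 5: row=3, L[3]='C', prepend. Next row=LF[3]=1
Reversed output: CbdE$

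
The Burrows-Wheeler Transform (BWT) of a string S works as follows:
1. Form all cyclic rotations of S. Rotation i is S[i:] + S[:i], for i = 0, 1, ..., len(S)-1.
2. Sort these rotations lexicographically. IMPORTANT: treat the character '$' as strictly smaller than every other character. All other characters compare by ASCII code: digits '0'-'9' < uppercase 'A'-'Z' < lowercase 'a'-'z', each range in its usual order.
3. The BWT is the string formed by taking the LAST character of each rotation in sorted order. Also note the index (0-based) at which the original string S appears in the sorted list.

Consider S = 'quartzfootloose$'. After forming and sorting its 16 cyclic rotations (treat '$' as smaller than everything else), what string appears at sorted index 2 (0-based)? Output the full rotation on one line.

Answer: e$quartzfootloos

Derivation:
All 16 rotations (rotation i = S[i:]+S[:i]):
  rot[0] = quartzfootloose$
  rot[1] = uartzfootloose$q
  rot[2] = artzfootloose$qu
  rot[3] = rtzfootloose$qua
  rot[4] = tzfootloose$quar
  rot[5] = zfootloose$quart
  rot[6] = footloose$quartz
  rot[7] = ootloose$quartzf
  rot[8] = otloose$quartzfo
  rot[9] = tloose$quartzfoo
  rot[10] = loose$quartzfoot
  rot[11] = oose$quartzfootl
  rot[12] = ose$quartzfootlo
  rot[13] = se$quartzfootloo
  rot[14] = e$quartzfootloos
  rot[15] = $quartzfootloose
Sorted (with $ < everything):
  sorted[0] = $quartzfootloose
  sorted[1] = artzfootloose$qu
  sorted[2] = e$quartzfootloos
  sorted[3] = footloose$quartz
  sorted[4] = loose$quartzfoot
  sorted[5] = oose$quartzfootl
  sorted[6] = ootloose$quartzf
  sorted[7] = ose$quartzfootlo
  sorted[8] = otloose$quartzfo
  sorted[9] = quartzfootloose$
  sorted[10] = rtzfootloose$qua
  sorted[11] = se$quartzfootloo
  sorted[12] = tloose$quartzfoo
  sorted[13] = tzfootloose$quar
  sorted[14] = uartzfootloose$q
  sorted[15] = zfootloose$quart
sorted[2] = e$quartzfootloos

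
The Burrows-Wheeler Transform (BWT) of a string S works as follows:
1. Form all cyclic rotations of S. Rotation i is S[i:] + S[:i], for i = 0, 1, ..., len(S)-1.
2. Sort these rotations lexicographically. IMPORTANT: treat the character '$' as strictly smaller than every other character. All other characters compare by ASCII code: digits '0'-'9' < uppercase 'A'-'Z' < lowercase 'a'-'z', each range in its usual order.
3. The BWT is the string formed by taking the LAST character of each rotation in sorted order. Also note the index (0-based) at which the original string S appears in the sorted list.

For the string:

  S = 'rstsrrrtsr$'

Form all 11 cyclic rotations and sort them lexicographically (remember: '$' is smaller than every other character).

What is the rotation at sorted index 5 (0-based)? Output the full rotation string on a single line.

All 11 rotations (rotation i = S[i:]+S[:i]):
  rot[0] = rstsrrrtsr$
  rot[1] = stsrrrtsr$r
  rot[2] = tsrrrtsr$rs
  rot[3] = srrrtsr$rst
  rot[4] = rrrtsr$rsts
  rot[5] = rrtsr$rstsr
  rot[6] = rtsr$rstsrr
  rot[7] = tsr$rstsrrr
  rot[8] = sr$rstsrrrt
  rot[9] = r$rstsrrrts
  rot[10] = $rstsrrrtsr
Sorted (with $ < everything):
  sorted[0] = $rstsrrrtsr
  sorted[1] = r$rstsrrrts
  sorted[2] = rrrtsr$rsts
  sorted[3] = rrtsr$rstsr
  sorted[4] = rstsrrrtsr$
  sorted[5] = rtsr$rstsrr
  sorted[6] = sr$rstsrrrt
  sorted[7] = srrrtsr$rst
  sorted[8] = stsrrrtsr$r
  sorted[9] = tsr$rstsrrr
  sorted[10] = tsrrrtsr$rs
sorted[5] = rtsr$rstsrr

Answer: rtsr$rstsrr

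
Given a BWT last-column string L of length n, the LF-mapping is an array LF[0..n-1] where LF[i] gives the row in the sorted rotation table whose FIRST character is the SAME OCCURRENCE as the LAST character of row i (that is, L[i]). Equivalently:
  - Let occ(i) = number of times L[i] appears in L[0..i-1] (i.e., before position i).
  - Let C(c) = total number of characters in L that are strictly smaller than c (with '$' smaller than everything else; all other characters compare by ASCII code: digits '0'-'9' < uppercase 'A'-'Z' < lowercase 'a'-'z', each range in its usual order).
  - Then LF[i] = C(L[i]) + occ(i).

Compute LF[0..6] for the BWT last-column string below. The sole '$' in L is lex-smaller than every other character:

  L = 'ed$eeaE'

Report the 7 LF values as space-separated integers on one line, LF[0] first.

Answer: 4 3 0 5 6 2 1

Derivation:
Char counts: '$':1, 'E':1, 'a':1, 'd':1, 'e':3
C (first-col start): C('$')=0, C('E')=1, C('a')=2, C('d')=3, C('e')=4
L[0]='e': occ=0, LF[0]=C('e')+0=4+0=4
L[1]='d': occ=0, LF[1]=C('d')+0=3+0=3
L[2]='$': occ=0, LF[2]=C('$')+0=0+0=0
L[3]='e': occ=1, LF[3]=C('e')+1=4+1=5
L[4]='e': occ=2, LF[4]=C('e')+2=4+2=6
L[5]='a': occ=0, LF[5]=C('a')+0=2+0=2
L[6]='E': occ=0, LF[6]=C('E')+0=1+0=1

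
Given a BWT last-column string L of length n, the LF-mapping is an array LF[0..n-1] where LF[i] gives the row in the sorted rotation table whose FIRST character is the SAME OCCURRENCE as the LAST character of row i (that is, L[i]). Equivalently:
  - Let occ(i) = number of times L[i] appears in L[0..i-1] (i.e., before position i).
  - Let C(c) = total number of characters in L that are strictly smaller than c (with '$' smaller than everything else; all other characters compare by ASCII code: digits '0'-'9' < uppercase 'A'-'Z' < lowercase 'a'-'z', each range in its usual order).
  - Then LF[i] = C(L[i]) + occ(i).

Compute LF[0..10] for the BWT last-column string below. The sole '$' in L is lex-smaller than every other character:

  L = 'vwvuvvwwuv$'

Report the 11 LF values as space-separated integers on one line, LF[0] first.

Char counts: '$':1, 'u':2, 'v':5, 'w':3
C (first-col start): C('$')=0, C('u')=1, C('v')=3, C('w')=8
L[0]='v': occ=0, LF[0]=C('v')+0=3+0=3
L[1]='w': occ=0, LF[1]=C('w')+0=8+0=8
L[2]='v': occ=1, LF[2]=C('v')+1=3+1=4
L[3]='u': occ=0, LF[3]=C('u')+0=1+0=1
L[4]='v': occ=2, LF[4]=C('v')+2=3+2=5
L[5]='v': occ=3, LF[5]=C('v')+3=3+3=6
L[6]='w': occ=1, LF[6]=C('w')+1=8+1=9
L[7]='w': occ=2, LF[7]=C('w')+2=8+2=10
L[8]='u': occ=1, LF[8]=C('u')+1=1+1=2
L[9]='v': occ=4, LF[9]=C('v')+4=3+4=7
L[10]='$': occ=0, LF[10]=C('$')+0=0+0=0

Answer: 3 8 4 1 5 6 9 10 2 7 0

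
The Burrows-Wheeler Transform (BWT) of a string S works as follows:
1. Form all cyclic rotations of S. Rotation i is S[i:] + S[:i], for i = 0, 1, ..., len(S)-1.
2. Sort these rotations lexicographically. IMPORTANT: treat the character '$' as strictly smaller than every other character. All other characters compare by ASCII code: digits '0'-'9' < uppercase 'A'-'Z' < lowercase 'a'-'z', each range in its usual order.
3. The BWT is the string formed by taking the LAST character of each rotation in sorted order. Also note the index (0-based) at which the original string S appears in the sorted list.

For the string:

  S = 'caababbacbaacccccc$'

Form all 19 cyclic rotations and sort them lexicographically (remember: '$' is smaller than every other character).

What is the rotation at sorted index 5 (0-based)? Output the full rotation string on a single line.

Answer: acbaacccccc$caababb

Derivation:
All 19 rotations (rotation i = S[i:]+S[:i]):
  rot[0] = caababbacbaacccccc$
  rot[1] = aababbacbaacccccc$c
  rot[2] = ababbacbaacccccc$ca
  rot[3] = babbacbaacccccc$caa
  rot[4] = abbacbaacccccc$caab
  rot[5] = bbacbaacccccc$caaba
  rot[6] = bacbaacccccc$caabab
  rot[7] = acbaacccccc$caababb
  rot[8] = cbaacccccc$caababba
  rot[9] = baacccccc$caababbac
  rot[10] = aacccccc$caababbacb
  rot[11] = acccccc$caababbacba
  rot[12] = cccccc$caababbacbaa
  rot[13] = ccccc$caababbacbaac
  rot[14] = cccc$caababbacbaacc
  rot[15] = ccc$caababbacbaaccc
  rot[16] = cc$caababbacbaacccc
  rot[17] = c$caababbacbaaccccc
  rot[18] = $caababbacbaacccccc
Sorted (with $ < everything):
  sorted[0] = $caababbacbaacccccc
  sorted[1] = aababbacbaacccccc$c
  sorted[2] = aacccccc$caababbacb
  sorted[3] = ababbacbaacccccc$ca
  sorted[4] = abbacbaacccccc$caab
  sorted[5] = acbaacccccc$caababb
  sorted[6] = acccccc$caababbacba
  sorted[7] = baacccccc$caababbac
  sorted[8] = babbacbaacccccc$caa
  sorted[9] = bacbaacccccc$caabab
  sorted[10] = bbacbaacccccc$caaba
  sorted[11] = c$caababbacbaaccccc
  sorted[12] = caababbacbaacccccc$
  sorted[13] = cbaacccccc$caababba
  sorted[14] = cc$caababbacbaacccc
  sorted[15] = ccc$caababbacbaaccc
  sorted[16] = cccc$caababbacbaacc
  sorted[17] = ccccc$caababbacbaac
  sorted[18] = cccccc$caababbacbaa
sorted[5] = acbaacccccc$caababb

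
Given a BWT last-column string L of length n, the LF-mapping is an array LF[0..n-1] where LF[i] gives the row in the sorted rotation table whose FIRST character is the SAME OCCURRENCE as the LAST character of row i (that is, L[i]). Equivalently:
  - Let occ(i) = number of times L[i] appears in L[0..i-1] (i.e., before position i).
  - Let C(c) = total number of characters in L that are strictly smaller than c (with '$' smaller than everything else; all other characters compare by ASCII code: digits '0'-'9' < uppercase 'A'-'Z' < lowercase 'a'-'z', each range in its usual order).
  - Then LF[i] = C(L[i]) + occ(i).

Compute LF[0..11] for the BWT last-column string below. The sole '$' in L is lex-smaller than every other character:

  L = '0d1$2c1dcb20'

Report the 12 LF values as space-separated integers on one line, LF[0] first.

Char counts: '$':1, '0':2, '1':2, '2':2, 'b':1, 'c':2, 'd':2
C (first-col start): C('$')=0, C('0')=1, C('1')=3, C('2')=5, C('b')=7, C('c')=8, C('d')=10
L[0]='0': occ=0, LF[0]=C('0')+0=1+0=1
L[1]='d': occ=0, LF[1]=C('d')+0=10+0=10
L[2]='1': occ=0, LF[2]=C('1')+0=3+0=3
L[3]='$': occ=0, LF[3]=C('$')+0=0+0=0
L[4]='2': occ=0, LF[4]=C('2')+0=5+0=5
L[5]='c': occ=0, LF[5]=C('c')+0=8+0=8
L[6]='1': occ=1, LF[6]=C('1')+1=3+1=4
L[7]='d': occ=1, LF[7]=C('d')+1=10+1=11
L[8]='c': occ=1, LF[8]=C('c')+1=8+1=9
L[9]='b': occ=0, LF[9]=C('b')+0=7+0=7
L[10]='2': occ=1, LF[10]=C('2')+1=5+1=6
L[11]='0': occ=1, LF[11]=C('0')+1=1+1=2

Answer: 1 10 3 0 5 8 4 11 9 7 6 2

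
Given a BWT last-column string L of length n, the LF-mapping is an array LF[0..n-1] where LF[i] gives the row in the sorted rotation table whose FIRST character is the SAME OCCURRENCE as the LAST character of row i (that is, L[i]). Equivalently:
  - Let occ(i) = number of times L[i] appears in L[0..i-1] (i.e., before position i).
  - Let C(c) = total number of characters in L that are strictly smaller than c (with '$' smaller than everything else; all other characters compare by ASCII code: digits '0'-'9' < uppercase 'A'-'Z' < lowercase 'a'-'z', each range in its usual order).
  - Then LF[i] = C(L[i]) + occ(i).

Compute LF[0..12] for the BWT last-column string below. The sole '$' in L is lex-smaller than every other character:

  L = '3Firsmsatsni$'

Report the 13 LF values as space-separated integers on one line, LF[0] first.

Char counts: '$':1, '3':1, 'F':1, 'a':1, 'i':2, 'm':1, 'n':1, 'r':1, 's':3, 't':1
C (first-col start): C('$')=0, C('3')=1, C('F')=2, C('a')=3, C('i')=4, C('m')=6, C('n')=7, C('r')=8, C('s')=9, C('t')=12
L[0]='3': occ=0, LF[0]=C('3')+0=1+0=1
L[1]='F': occ=0, LF[1]=C('F')+0=2+0=2
L[2]='i': occ=0, LF[2]=C('i')+0=4+0=4
L[3]='r': occ=0, LF[3]=C('r')+0=8+0=8
L[4]='s': occ=0, LF[4]=C('s')+0=9+0=9
L[5]='m': occ=0, LF[5]=C('m')+0=6+0=6
L[6]='s': occ=1, LF[6]=C('s')+1=9+1=10
L[7]='a': occ=0, LF[7]=C('a')+0=3+0=3
L[8]='t': occ=0, LF[8]=C('t')+0=12+0=12
L[9]='s': occ=2, LF[9]=C('s')+2=9+2=11
L[10]='n': occ=0, LF[10]=C('n')+0=7+0=7
L[11]='i': occ=1, LF[11]=C('i')+1=4+1=5
L[12]='$': occ=0, LF[12]=C('$')+0=0+0=0

Answer: 1 2 4 8 9 6 10 3 12 11 7 5 0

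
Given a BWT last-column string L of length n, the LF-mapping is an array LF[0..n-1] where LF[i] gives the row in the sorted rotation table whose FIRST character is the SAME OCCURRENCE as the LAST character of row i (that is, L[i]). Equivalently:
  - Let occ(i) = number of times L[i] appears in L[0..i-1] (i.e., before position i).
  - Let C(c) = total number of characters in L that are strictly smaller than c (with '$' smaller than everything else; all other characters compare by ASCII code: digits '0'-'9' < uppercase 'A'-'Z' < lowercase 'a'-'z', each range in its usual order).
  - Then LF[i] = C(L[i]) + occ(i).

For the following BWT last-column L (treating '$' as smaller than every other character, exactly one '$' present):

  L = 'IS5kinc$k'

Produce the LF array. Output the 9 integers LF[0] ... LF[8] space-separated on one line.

Char counts: '$':1, '5':1, 'I':1, 'S':1, 'c':1, 'i':1, 'k':2, 'n':1
C (first-col start): C('$')=0, C('5')=1, C('I')=2, C('S')=3, C('c')=4, C('i')=5, C('k')=6, C('n')=8
L[0]='I': occ=0, LF[0]=C('I')+0=2+0=2
L[1]='S': occ=0, LF[1]=C('S')+0=3+0=3
L[2]='5': occ=0, LF[2]=C('5')+0=1+0=1
L[3]='k': occ=0, LF[3]=C('k')+0=6+0=6
L[4]='i': occ=0, LF[4]=C('i')+0=5+0=5
L[5]='n': occ=0, LF[5]=C('n')+0=8+0=8
L[6]='c': occ=0, LF[6]=C('c')+0=4+0=4
L[7]='$': occ=0, LF[7]=C('$')+0=0+0=0
L[8]='k': occ=1, LF[8]=C('k')+1=6+1=7

Answer: 2 3 1 6 5 8 4 0 7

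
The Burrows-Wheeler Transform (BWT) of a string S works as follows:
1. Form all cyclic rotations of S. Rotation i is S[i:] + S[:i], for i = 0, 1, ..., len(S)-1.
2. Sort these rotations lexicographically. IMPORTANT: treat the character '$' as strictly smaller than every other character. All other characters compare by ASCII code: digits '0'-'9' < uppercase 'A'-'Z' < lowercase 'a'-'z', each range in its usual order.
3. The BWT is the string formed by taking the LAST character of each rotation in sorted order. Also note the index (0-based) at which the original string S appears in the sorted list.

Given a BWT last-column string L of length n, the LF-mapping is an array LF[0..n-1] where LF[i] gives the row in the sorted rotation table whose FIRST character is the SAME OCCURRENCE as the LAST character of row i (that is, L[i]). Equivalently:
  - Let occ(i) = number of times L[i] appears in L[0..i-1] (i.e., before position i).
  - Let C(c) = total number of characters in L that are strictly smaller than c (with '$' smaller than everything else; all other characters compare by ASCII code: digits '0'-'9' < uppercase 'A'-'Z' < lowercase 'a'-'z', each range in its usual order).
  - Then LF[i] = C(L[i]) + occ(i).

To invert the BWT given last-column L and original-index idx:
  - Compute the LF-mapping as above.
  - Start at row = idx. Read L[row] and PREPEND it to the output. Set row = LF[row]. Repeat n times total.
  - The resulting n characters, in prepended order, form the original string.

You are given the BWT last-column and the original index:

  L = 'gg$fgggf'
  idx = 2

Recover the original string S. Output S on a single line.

Answer: fggggfg$

Derivation:
LF mapping: 3 4 0 1 5 6 7 2
Walk LF starting at row 2, prepending L[row]:
  step 1: row=2, L[2]='$', prepend. Next row=LF[2]=0
  step 2: row=0, L[0]='g', prepend. Next row=LF[0]=3
  step 3: row=3, L[3]='f', prepend. Next row=LF[3]=1
  step 4: row=1, L[1]='g', prepend. Next row=LF[1]=4
  step 5: row=4, L[4]='g', prepend. Next row=LF[4]=5
  step 6: row=5, L[5]='g', prepend. Next row=LF[5]=6
  step 7: row=6, L[6]='g', prepend. Next row=LF[6]=7
  step 8: row=7, L[7]='f', prepend. Next row=LF[7]=2
Reversed output: fggggfg$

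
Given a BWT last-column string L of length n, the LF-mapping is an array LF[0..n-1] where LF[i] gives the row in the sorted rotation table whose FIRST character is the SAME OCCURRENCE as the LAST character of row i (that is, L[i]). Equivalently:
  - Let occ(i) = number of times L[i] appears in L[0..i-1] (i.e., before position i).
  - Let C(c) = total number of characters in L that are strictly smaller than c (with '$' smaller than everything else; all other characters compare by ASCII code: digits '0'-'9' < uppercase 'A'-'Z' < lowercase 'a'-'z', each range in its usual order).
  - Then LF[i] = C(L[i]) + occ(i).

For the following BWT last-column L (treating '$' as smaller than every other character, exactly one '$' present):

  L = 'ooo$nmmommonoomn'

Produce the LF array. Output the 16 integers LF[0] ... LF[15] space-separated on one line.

Answer: 9 10 11 0 6 1 2 12 3 4 13 7 14 15 5 8

Derivation:
Char counts: '$':1, 'm':5, 'n':3, 'o':7
C (first-col start): C('$')=0, C('m')=1, C('n')=6, C('o')=9
L[0]='o': occ=0, LF[0]=C('o')+0=9+0=9
L[1]='o': occ=1, LF[1]=C('o')+1=9+1=10
L[2]='o': occ=2, LF[2]=C('o')+2=9+2=11
L[3]='$': occ=0, LF[3]=C('$')+0=0+0=0
L[4]='n': occ=0, LF[4]=C('n')+0=6+0=6
L[5]='m': occ=0, LF[5]=C('m')+0=1+0=1
L[6]='m': occ=1, LF[6]=C('m')+1=1+1=2
L[7]='o': occ=3, LF[7]=C('o')+3=9+3=12
L[8]='m': occ=2, LF[8]=C('m')+2=1+2=3
L[9]='m': occ=3, LF[9]=C('m')+3=1+3=4
L[10]='o': occ=4, LF[10]=C('o')+4=9+4=13
L[11]='n': occ=1, LF[11]=C('n')+1=6+1=7
L[12]='o': occ=5, LF[12]=C('o')+5=9+5=14
L[13]='o': occ=6, LF[13]=C('o')+6=9+6=15
L[14]='m': occ=4, LF[14]=C('m')+4=1+4=5
L[15]='n': occ=2, LF[15]=C('n')+2=6+2=8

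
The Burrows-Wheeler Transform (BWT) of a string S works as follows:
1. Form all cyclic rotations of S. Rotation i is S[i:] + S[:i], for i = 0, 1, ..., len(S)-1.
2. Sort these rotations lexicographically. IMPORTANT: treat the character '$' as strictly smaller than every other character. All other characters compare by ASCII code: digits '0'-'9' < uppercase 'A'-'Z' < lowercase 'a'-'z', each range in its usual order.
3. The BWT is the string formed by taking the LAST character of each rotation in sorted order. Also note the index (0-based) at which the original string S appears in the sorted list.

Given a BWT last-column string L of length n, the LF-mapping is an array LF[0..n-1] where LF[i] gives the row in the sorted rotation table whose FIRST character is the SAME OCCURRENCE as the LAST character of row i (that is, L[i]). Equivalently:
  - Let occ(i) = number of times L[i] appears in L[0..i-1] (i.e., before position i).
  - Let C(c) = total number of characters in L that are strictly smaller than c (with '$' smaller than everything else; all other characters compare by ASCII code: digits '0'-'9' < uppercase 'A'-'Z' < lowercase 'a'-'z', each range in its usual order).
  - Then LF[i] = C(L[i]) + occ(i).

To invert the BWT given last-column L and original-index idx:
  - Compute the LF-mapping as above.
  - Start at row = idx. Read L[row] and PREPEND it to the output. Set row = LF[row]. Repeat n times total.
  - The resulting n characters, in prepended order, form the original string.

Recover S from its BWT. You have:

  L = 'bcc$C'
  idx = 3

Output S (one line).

Answer: cCcb$

Derivation:
LF mapping: 2 3 4 0 1
Walk LF starting at row 3, prepending L[row]:
  step 1: row=3, L[3]='$', prepend. Next row=LF[3]=0
  step 2: row=0, L[0]='b', prepend. Next row=LF[0]=2
  step 3: row=2, L[2]='c', prepend. Next row=LF[2]=4
  step 4: row=4, L[4]='C', prepend. Next row=LF[4]=1
  step 5: row=1, L[1]='c', prepend. Next row=LF[1]=3
Reversed output: cCcb$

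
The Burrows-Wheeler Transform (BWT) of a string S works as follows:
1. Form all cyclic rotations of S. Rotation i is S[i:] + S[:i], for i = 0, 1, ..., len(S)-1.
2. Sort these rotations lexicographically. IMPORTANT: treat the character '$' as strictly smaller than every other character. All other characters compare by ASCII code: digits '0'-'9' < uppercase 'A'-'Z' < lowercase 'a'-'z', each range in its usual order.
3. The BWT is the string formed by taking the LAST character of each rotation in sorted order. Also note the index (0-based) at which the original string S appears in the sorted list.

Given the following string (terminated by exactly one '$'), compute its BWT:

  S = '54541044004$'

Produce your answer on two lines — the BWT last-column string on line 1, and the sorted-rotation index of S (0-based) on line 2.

All 12 rotations (rotation i = S[i:]+S[:i]):
  rot[0] = 54541044004$
  rot[1] = 4541044004$5
  rot[2] = 541044004$54
  rot[3] = 41044004$545
  rot[4] = 1044004$5454
  rot[5] = 044004$54541
  rot[6] = 44004$545410
  rot[7] = 4004$5454104
  rot[8] = 004$54541044
  rot[9] = 04$545410440
  rot[10] = 4$5454104400
  rot[11] = $54541044004
Sorted (with $ < everything):
  sorted[0] = $54541044004  (last char: '4')
  sorted[1] = 004$54541044  (last char: '4')
  sorted[2] = 04$545410440  (last char: '0')
  sorted[3] = 044004$54541  (last char: '1')
  sorted[4] = 1044004$5454  (last char: '4')
  sorted[5] = 4$5454104400  (last char: '0')
  sorted[6] = 4004$5454104  (last char: '4')
  sorted[7] = 41044004$545  (last char: '5')
  sorted[8] = 44004$545410  (last char: '0')
  sorted[9] = 4541044004$5  (last char: '5')
  sorted[10] = 541044004$54  (last char: '4')
  sorted[11] = 54541044004$  (last char: '$')
Last column: 44014045054$
Original string S is at sorted index 11

Answer: 44014045054$
11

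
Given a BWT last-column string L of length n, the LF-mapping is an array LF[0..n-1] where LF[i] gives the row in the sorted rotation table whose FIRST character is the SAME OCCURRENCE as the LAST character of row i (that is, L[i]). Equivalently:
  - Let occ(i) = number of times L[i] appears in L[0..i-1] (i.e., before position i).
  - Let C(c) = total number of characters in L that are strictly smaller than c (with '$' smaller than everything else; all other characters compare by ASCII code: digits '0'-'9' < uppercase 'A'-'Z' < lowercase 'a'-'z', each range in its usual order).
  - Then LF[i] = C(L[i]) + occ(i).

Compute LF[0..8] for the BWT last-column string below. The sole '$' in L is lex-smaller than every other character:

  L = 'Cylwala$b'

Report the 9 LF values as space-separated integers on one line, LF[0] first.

Char counts: '$':1, 'C':1, 'a':2, 'b':1, 'l':2, 'w':1, 'y':1
C (first-col start): C('$')=0, C('C')=1, C('a')=2, C('b')=4, C('l')=5, C('w')=7, C('y')=8
L[0]='C': occ=0, LF[0]=C('C')+0=1+0=1
L[1]='y': occ=0, LF[1]=C('y')+0=8+0=8
L[2]='l': occ=0, LF[2]=C('l')+0=5+0=5
L[3]='w': occ=0, LF[3]=C('w')+0=7+0=7
L[4]='a': occ=0, LF[4]=C('a')+0=2+0=2
L[5]='l': occ=1, LF[5]=C('l')+1=5+1=6
L[6]='a': occ=1, LF[6]=C('a')+1=2+1=3
L[7]='$': occ=0, LF[7]=C('$')+0=0+0=0
L[8]='b': occ=0, LF[8]=C('b')+0=4+0=4

Answer: 1 8 5 7 2 6 3 0 4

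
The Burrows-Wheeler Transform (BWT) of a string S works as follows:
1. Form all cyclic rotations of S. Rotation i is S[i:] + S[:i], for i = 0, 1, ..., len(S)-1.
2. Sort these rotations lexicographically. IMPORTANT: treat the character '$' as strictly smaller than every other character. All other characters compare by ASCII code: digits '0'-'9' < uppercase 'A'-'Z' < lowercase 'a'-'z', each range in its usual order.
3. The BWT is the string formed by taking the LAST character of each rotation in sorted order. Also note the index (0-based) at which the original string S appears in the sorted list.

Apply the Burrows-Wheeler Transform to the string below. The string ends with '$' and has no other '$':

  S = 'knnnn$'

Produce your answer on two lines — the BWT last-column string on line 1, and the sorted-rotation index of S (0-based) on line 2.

All 6 rotations (rotation i = S[i:]+S[:i]):
  rot[0] = knnnn$
  rot[1] = nnnn$k
  rot[2] = nnn$kn
  rot[3] = nn$knn
  rot[4] = n$knnn
  rot[5] = $knnnn
Sorted (with $ < everything):
  sorted[0] = $knnnn  (last char: 'n')
  sorted[1] = knnnn$  (last char: '$')
  sorted[2] = n$knnn  (last char: 'n')
  sorted[3] = nn$knn  (last char: 'n')
  sorted[4] = nnn$kn  (last char: 'n')
  sorted[5] = nnnn$k  (last char: 'k')
Last column: n$nnnk
Original string S is at sorted index 1

Answer: n$nnnk
1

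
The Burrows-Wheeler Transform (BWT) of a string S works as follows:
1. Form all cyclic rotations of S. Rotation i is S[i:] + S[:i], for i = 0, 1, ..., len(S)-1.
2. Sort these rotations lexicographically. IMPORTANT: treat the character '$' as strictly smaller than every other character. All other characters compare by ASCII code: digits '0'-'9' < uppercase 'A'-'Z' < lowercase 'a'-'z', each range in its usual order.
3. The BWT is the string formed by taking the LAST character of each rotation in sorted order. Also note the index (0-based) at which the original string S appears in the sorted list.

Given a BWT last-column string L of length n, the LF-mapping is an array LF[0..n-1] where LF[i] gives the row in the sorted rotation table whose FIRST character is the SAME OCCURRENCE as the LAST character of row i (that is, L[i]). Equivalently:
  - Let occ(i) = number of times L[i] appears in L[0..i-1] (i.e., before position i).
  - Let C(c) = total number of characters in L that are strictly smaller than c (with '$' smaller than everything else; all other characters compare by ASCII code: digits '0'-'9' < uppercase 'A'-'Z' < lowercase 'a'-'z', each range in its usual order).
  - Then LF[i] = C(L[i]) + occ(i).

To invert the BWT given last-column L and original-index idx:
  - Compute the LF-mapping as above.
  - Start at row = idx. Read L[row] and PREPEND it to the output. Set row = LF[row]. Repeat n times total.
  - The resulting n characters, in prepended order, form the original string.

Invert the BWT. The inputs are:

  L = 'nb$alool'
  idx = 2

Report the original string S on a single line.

LF mapping: 5 2 0 1 3 6 7 4
Walk LF starting at row 2, prepending L[row]:
  step 1: row=2, L[2]='$', prepend. Next row=LF[2]=0
  step 2: row=0, L[0]='n', prepend. Next row=LF[0]=5
  step 3: row=5, L[5]='o', prepend. Next row=LF[5]=6
  step 4: row=6, L[6]='o', prepend. Next row=LF[6]=7
  step 5: row=7, L[7]='l', prepend. Next row=LF[7]=4
  step 6: row=4, L[4]='l', prepend. Next row=LF[4]=3
  step 7: row=3, L[3]='a', prepend. Next row=LF[3]=1
  step 8: row=1, L[1]='b', prepend. Next row=LF[1]=2
Reversed output: balloon$

Answer: balloon$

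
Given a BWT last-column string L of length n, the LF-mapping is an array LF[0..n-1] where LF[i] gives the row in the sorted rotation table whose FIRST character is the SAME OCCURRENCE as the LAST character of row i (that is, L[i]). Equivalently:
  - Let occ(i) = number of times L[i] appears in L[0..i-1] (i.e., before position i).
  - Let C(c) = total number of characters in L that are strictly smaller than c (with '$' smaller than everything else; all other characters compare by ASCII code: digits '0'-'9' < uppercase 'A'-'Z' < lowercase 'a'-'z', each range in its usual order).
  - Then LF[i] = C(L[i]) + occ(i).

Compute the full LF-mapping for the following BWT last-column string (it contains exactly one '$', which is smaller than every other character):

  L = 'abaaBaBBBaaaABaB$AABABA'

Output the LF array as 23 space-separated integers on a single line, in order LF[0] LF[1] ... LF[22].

Char counts: '$':1, 'A':5, 'B':8, 'a':8, 'b':1
C (first-col start): C('$')=0, C('A')=1, C('B')=6, C('a')=14, C('b')=22
L[0]='a': occ=0, LF[0]=C('a')+0=14+0=14
L[1]='b': occ=0, LF[1]=C('b')+0=22+0=22
L[2]='a': occ=1, LF[2]=C('a')+1=14+1=15
L[3]='a': occ=2, LF[3]=C('a')+2=14+2=16
L[4]='B': occ=0, LF[4]=C('B')+0=6+0=6
L[5]='a': occ=3, LF[5]=C('a')+3=14+3=17
L[6]='B': occ=1, LF[6]=C('B')+1=6+1=7
L[7]='B': occ=2, LF[7]=C('B')+2=6+2=8
L[8]='B': occ=3, LF[8]=C('B')+3=6+3=9
L[9]='a': occ=4, LF[9]=C('a')+4=14+4=18
L[10]='a': occ=5, LF[10]=C('a')+5=14+5=19
L[11]='a': occ=6, LF[11]=C('a')+6=14+6=20
L[12]='A': occ=0, LF[12]=C('A')+0=1+0=1
L[13]='B': occ=4, LF[13]=C('B')+4=6+4=10
L[14]='a': occ=7, LF[14]=C('a')+7=14+7=21
L[15]='B': occ=5, LF[15]=C('B')+5=6+5=11
L[16]='$': occ=0, LF[16]=C('$')+0=0+0=0
L[17]='A': occ=1, LF[17]=C('A')+1=1+1=2
L[18]='A': occ=2, LF[18]=C('A')+2=1+2=3
L[19]='B': occ=6, LF[19]=C('B')+6=6+6=12
L[20]='A': occ=3, LF[20]=C('A')+3=1+3=4
L[21]='B': occ=7, LF[21]=C('B')+7=6+7=13
L[22]='A': occ=4, LF[22]=C('A')+4=1+4=5

Answer: 14 22 15 16 6 17 7 8 9 18 19 20 1 10 21 11 0 2 3 12 4 13 5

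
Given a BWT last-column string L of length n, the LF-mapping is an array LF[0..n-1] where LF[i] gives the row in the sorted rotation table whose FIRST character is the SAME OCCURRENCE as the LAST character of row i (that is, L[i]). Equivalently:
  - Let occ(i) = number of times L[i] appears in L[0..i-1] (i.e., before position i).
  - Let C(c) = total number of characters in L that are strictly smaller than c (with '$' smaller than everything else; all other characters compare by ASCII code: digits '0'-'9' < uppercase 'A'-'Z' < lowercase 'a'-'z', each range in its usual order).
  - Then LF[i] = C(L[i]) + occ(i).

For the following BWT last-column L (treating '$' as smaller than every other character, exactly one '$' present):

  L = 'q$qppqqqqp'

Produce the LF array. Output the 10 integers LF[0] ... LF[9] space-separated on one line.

Char counts: '$':1, 'p':3, 'q':6
C (first-col start): C('$')=0, C('p')=1, C('q')=4
L[0]='q': occ=0, LF[0]=C('q')+0=4+0=4
L[1]='$': occ=0, LF[1]=C('$')+0=0+0=0
L[2]='q': occ=1, LF[2]=C('q')+1=4+1=5
L[3]='p': occ=0, LF[3]=C('p')+0=1+0=1
L[4]='p': occ=1, LF[4]=C('p')+1=1+1=2
L[5]='q': occ=2, LF[5]=C('q')+2=4+2=6
L[6]='q': occ=3, LF[6]=C('q')+3=4+3=7
L[7]='q': occ=4, LF[7]=C('q')+4=4+4=8
L[8]='q': occ=5, LF[8]=C('q')+5=4+5=9
L[9]='p': occ=2, LF[9]=C('p')+2=1+2=3

Answer: 4 0 5 1 2 6 7 8 9 3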